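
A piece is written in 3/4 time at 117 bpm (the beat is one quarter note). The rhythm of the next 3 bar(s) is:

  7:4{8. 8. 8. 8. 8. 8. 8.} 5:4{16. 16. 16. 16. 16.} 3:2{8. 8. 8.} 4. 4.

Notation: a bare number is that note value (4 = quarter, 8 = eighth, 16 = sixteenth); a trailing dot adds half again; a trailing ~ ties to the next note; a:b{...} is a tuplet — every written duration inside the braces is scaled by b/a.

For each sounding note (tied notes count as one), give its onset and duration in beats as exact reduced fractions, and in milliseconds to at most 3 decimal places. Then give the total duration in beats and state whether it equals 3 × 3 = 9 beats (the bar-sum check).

1) 0.0ms=0b +219.78ms=3/7b
2) 219.78ms=3/7b +219.78ms=3/7b
3) 439.56ms=6/7b +219.78ms=3/7b
4) 659.341ms=9/7b +219.78ms=3/7b
5) 879.121ms=12/7b +219.78ms=3/7b
6) 1098.901ms=15/7b +219.78ms=3/7b
7) 1318.681ms=18/7b +219.78ms=3/7b
8) 1538.462ms=3b +153.846ms=3/10b
9) 1692.308ms=33/10b +153.846ms=3/10b
10) 1846.154ms=18/5b +153.846ms=3/10b
11) 2000.0ms=39/10b +153.846ms=3/10b
12) 2153.846ms=21/5b +153.846ms=3/10b
13) 2307.692ms=9/2b +256.41ms=1/2b
14) 2564.103ms=5b +256.41ms=1/2b
15) 2820.513ms=11/2b +256.41ms=1/2b
16) 3076.923ms=6b +769.231ms=3/2b
17) 3846.154ms=15/2b +769.231ms=3/2b
Σ=9b of 9 (117bpm 3/4) — PASS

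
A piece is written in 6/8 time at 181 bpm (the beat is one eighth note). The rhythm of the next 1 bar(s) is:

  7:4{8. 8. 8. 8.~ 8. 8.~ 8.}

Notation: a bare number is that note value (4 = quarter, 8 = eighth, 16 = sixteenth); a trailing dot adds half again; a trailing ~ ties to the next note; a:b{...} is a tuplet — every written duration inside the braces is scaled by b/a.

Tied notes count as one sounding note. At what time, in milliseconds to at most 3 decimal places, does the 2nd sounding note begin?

1. 0.0ms @ 0 + 284.136ms (6/7)
2. 284.136ms @ 6/7 + 284.136ms (6/7)
3. 568.272ms @ 12/7 + 284.136ms (6/7)
4. 852.407ms @ 18/7 + 568.272ms (12/7)
5. 1420.679ms @ 30/7 + 568.272ms (12/7)

note 2 onset = 6/7b = 284.136ms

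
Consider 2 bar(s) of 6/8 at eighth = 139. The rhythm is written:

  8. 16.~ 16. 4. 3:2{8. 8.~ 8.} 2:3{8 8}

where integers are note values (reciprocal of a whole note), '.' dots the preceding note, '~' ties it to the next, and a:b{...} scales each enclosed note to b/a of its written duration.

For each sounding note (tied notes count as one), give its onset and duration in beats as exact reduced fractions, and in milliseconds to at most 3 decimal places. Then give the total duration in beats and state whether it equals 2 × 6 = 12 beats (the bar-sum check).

1) 0.0ms=0b +647.482ms=3/2b
2) 647.482ms=3/2b +647.482ms=3/2b
3) 1294.964ms=3b +1294.964ms=3b
4) 2589.928ms=6b +431.655ms=1b
5) 3021.583ms=7b +863.309ms=2b
6) 3884.892ms=9b +647.482ms=3/2b
7) 4532.374ms=21/2b +647.482ms=3/2b
Σ=12b of 12 (139bpm 6/8) — PASS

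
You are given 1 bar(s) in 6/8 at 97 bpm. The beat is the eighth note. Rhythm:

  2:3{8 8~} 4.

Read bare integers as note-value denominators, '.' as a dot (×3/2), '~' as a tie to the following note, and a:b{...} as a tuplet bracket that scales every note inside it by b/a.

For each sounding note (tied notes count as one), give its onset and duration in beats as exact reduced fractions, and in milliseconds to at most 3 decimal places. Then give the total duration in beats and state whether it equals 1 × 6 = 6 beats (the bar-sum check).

1) 0.0ms=0b +927.835ms=3/2b
2) 927.835ms=3/2b +2783.505ms=9/2b
Σ=6b of 6 (97bpm 6/8) — PASS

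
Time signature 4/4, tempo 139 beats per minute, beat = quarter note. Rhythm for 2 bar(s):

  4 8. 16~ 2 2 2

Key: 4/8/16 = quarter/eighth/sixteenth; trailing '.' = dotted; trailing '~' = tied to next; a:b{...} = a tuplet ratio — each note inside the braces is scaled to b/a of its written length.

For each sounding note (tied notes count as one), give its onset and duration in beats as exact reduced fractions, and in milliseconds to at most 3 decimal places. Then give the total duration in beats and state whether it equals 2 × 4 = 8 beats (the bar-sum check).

1) 0.0ms=0b +431.655ms=1b
2) 431.655ms=1b +323.741ms=3/4b
3) 755.396ms=7/4b +971.223ms=9/4b
4) 1726.619ms=4b +863.309ms=2b
5) 2589.928ms=6b +863.309ms=2b
Σ=8b of 8 (139bpm 4/4) — PASS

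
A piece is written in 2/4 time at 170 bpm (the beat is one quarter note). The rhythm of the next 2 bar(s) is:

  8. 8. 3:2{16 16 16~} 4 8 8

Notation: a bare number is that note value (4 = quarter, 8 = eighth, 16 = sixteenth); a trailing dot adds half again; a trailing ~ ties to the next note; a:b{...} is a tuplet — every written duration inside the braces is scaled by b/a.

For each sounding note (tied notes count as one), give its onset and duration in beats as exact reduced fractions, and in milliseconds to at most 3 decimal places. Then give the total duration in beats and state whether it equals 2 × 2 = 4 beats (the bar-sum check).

1) 0.0ms=0b +264.706ms=3/4b
2) 264.706ms=3/4b +264.706ms=3/4b
3) 529.412ms=3/2b +58.824ms=1/6b
4) 588.235ms=5/3b +58.824ms=1/6b
5) 647.059ms=11/6b +411.765ms=7/6b
6) 1058.824ms=3b +176.471ms=1/2b
7) 1235.294ms=7/2b +176.471ms=1/2b
Σ=4b of 4 (170bpm 2/4) — PASS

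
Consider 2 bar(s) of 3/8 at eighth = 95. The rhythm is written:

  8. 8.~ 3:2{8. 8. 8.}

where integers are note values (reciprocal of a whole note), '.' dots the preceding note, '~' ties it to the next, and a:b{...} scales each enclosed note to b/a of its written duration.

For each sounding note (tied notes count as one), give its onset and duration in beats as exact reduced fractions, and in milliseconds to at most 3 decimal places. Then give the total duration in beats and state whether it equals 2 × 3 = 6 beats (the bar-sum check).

1) 0.0ms=0b +947.368ms=3/2b
2) 947.368ms=3/2b +1578.947ms=5/2b
3) 2526.316ms=4b +631.579ms=1b
4) 3157.895ms=5b +631.579ms=1b
Σ=6b of 6 (95bpm 3/8) — PASS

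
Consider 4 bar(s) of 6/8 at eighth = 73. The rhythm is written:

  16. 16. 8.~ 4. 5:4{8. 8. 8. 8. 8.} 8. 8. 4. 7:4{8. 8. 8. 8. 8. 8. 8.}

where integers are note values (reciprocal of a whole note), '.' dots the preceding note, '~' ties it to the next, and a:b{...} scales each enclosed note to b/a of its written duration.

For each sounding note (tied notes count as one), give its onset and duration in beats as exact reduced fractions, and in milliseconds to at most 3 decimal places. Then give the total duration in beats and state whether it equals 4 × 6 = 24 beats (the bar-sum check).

1) 0.0ms=0b +616.438ms=3/4b
2) 616.438ms=3/4b +616.438ms=3/4b
3) 1232.877ms=3/2b +3698.63ms=9/2b
4) 4931.507ms=6b +986.301ms=6/5b
5) 5917.808ms=36/5b +986.301ms=6/5b
6) 6904.11ms=42/5b +986.301ms=6/5b
7) 7890.411ms=48/5b +986.301ms=6/5b
8) 8876.712ms=54/5b +986.301ms=6/5b
9) 9863.014ms=12b +1232.877ms=3/2b
10) 11095.89ms=27/2b +1232.877ms=3/2b
11) 12328.767ms=15b +2465.753ms=3b
12) 14794.521ms=18b +704.501ms=6/7b
13) 15499.022ms=132/7b +704.501ms=6/7b
14) 16203.523ms=138/7b +704.501ms=6/7b
15) 16908.023ms=144/7b +704.501ms=6/7b
16) 17612.524ms=150/7b +704.501ms=6/7b
17) 18317.025ms=156/7b +704.501ms=6/7b
18) 19021.526ms=162/7b +704.501ms=6/7b
Σ=24b of 24 (73bpm 6/8) — PASS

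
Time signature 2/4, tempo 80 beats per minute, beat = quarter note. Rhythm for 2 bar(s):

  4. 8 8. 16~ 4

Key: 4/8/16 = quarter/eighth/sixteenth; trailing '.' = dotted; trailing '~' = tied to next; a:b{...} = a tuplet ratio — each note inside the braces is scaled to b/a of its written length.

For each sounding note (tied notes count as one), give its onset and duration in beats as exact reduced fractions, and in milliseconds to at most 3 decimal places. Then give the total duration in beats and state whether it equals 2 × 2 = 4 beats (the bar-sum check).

1) 0.0ms=0b +1125.0ms=3/2b
2) 1125.0ms=3/2b +375.0ms=1/2b
3) 1500.0ms=2b +562.5ms=3/4b
4) 2062.5ms=11/4b +937.5ms=5/4b
Σ=4b of 4 (80bpm 2/4) — PASS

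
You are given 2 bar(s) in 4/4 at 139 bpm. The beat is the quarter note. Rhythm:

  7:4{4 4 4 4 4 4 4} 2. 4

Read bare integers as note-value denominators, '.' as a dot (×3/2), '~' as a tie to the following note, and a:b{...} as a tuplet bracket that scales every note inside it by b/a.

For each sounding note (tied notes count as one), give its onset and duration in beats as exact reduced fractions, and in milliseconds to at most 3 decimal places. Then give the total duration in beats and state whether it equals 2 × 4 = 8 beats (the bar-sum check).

1) 0.0ms=0b +246.66ms=4/7b
2) 246.66ms=4/7b +246.66ms=4/7b
3) 493.32ms=8/7b +246.66ms=4/7b
4) 739.979ms=12/7b +246.66ms=4/7b
5) 986.639ms=16/7b +246.66ms=4/7b
6) 1233.299ms=20/7b +246.66ms=4/7b
7) 1479.959ms=24/7b +246.66ms=4/7b
8) 1726.619ms=4b +1294.964ms=3b
9) 3021.583ms=7b +431.655ms=1b
Σ=8b of 8 (139bpm 4/4) — PASS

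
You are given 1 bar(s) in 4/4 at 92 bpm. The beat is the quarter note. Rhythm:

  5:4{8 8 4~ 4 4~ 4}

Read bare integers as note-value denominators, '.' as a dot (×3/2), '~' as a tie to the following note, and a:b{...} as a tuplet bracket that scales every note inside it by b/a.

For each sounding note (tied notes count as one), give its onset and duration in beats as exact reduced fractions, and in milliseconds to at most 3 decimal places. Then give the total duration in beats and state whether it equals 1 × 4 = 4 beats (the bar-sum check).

1) 0.0ms=0b +260.87ms=2/5b
2) 260.87ms=2/5b +260.87ms=2/5b
3) 521.739ms=4/5b +1043.478ms=8/5b
4) 1565.217ms=12/5b +1043.478ms=8/5b
Σ=4b of 4 (92bpm 4/4) — PASS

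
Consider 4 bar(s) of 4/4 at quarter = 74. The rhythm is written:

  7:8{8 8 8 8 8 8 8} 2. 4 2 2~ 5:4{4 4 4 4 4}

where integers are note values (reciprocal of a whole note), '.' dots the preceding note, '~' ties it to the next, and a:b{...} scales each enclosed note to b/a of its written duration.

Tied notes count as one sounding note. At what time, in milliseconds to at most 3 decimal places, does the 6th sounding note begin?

note 6 onset = 20/7b = 2316.602ms

1. 0.0ms @ 0 + 463.32ms (4/7)
2. 463.32ms @ 4/7 + 463.32ms (4/7)
3. 926.641ms @ 8/7 + 463.32ms (4/7)
4. 1389.961ms @ 12/7 + 463.32ms (4/7)
5. 1853.282ms @ 16/7 + 463.32ms (4/7)
6. 2316.602ms @ 20/7 + 463.32ms (4/7)
7. 2779.923ms @ 24/7 + 463.32ms (4/7)
8. 3243.243ms @ 4 + 2432.432ms (3)
9. 5675.676ms @ 7 + 810.811ms (1)
10. 6486.486ms @ 8 + 1621.622ms (2)
11. 8108.108ms @ 10 + 2270.27ms (14/5)
12. 10378.378ms @ 64/5 + 648.649ms (4/5)
13. 11027.027ms @ 68/5 + 648.649ms (4/5)
14. 11675.676ms @ 72/5 + 648.649ms (4/5)
15. 12324.324ms @ 76/5 + 648.649ms (4/5)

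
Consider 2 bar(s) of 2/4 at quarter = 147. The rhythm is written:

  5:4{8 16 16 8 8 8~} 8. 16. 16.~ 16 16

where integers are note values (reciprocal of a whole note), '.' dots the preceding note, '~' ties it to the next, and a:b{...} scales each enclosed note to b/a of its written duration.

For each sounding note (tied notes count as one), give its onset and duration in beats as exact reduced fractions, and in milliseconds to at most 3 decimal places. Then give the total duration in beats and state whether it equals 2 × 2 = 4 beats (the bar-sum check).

1) 0.0ms=0b +163.265ms=2/5b
2) 163.265ms=2/5b +81.633ms=1/5b
3) 244.898ms=3/5b +81.633ms=1/5b
4) 326.531ms=4/5b +163.265ms=2/5b
5) 489.796ms=6/5b +163.265ms=2/5b
6) 653.061ms=8/5b +469.388ms=23/20b
7) 1122.449ms=11/4b +153.061ms=3/8b
8) 1275.51ms=25/8b +255.102ms=5/8b
9) 1530.612ms=15/4b +102.041ms=1/4b
Σ=4b of 4 (147bpm 2/4) — PASS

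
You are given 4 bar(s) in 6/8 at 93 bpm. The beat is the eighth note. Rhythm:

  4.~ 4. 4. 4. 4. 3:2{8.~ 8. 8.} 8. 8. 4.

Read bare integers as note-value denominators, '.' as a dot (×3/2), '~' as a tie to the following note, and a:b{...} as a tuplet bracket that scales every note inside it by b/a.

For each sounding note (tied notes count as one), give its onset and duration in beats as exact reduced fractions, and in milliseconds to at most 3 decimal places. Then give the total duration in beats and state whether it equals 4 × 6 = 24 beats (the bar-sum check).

1) 0.0ms=0b +3870.968ms=6b
2) 3870.968ms=6b +1935.484ms=3b
3) 5806.452ms=9b +1935.484ms=3b
4) 7741.935ms=12b +1935.484ms=3b
5) 9677.419ms=15b +1290.323ms=2b
6) 10967.742ms=17b +645.161ms=1b
7) 11612.903ms=18b +967.742ms=3/2b
8) 12580.645ms=39/2b +967.742ms=3/2b
9) 13548.387ms=21b +1935.484ms=3b
Σ=24b of 24 (93bpm 6/8) — PASS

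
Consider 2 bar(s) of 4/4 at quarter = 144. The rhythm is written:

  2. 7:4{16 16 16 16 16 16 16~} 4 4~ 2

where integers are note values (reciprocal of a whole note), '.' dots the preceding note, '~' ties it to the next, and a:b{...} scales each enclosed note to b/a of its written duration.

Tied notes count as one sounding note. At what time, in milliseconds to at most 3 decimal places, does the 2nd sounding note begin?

1. 0.0ms @ 0 + 1250.0ms (3)
2. 1250.0ms @ 3 + 59.524ms (1/7)
3. 1309.524ms @ 22/7 + 59.524ms (1/7)
4. 1369.048ms @ 23/7 + 59.524ms (1/7)
5. 1428.571ms @ 24/7 + 59.524ms (1/7)
6. 1488.095ms @ 25/7 + 59.524ms (1/7)
7. 1547.619ms @ 26/7 + 59.524ms (1/7)
8. 1607.143ms @ 27/7 + 476.19ms (8/7)
9. 2083.333ms @ 5 + 1250.0ms (3)

note 2 onset = 3b = 1250.0ms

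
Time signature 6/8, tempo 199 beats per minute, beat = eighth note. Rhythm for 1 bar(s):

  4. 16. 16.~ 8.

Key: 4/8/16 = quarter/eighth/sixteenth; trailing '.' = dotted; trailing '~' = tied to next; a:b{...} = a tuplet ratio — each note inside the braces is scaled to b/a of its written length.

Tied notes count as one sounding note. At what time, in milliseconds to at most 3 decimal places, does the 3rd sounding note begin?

1. 0.0ms @ 0 + 904.523ms (3)
2. 904.523ms @ 3 + 226.131ms (3/4)
3. 1130.653ms @ 15/4 + 678.392ms (9/4)

note 3 onset = 15/4b = 1130.653ms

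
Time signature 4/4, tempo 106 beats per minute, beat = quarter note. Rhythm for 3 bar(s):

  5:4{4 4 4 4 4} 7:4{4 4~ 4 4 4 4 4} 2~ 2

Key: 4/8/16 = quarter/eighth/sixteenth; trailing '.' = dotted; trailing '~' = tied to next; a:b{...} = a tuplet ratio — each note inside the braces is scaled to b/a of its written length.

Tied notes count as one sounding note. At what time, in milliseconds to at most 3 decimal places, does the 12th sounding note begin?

1. 0.0ms @ 0 + 452.83ms (4/5)
2. 452.83ms @ 4/5 + 452.83ms (4/5)
3. 905.66ms @ 8/5 + 452.83ms (4/5)
4. 1358.491ms @ 12/5 + 452.83ms (4/5)
5. 1811.321ms @ 16/5 + 452.83ms (4/5)
6. 2264.151ms @ 4 + 323.45ms (4/7)
7. 2587.601ms @ 32/7 + 646.9ms (8/7)
8. 3234.501ms @ 40/7 + 323.45ms (4/7)
9. 3557.951ms @ 44/7 + 323.45ms (4/7)
10. 3881.402ms @ 48/7 + 323.45ms (4/7)
11. 4204.852ms @ 52/7 + 323.45ms (4/7)
12. 4528.302ms @ 8 + 2264.151ms (4)

note 12 onset = 8b = 4528.302ms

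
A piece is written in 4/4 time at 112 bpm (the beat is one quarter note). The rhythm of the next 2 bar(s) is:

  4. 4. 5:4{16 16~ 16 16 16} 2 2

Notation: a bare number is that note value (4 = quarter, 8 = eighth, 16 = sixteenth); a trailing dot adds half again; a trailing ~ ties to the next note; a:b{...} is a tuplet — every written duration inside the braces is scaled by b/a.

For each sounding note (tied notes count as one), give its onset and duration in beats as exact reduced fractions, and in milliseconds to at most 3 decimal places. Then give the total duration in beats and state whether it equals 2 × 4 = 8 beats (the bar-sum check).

1) 0.0ms=0b +803.571ms=3/2b
2) 803.571ms=3/2b +803.571ms=3/2b
3) 1607.143ms=3b +107.143ms=1/5b
4) 1714.286ms=16/5b +214.286ms=2/5b
5) 1928.571ms=18/5b +107.143ms=1/5b
6) 2035.714ms=19/5b +107.143ms=1/5b
7) 2142.857ms=4b +1071.429ms=2b
8) 3214.286ms=6b +1071.429ms=2b
Σ=8b of 8 (112bpm 4/4) — PASS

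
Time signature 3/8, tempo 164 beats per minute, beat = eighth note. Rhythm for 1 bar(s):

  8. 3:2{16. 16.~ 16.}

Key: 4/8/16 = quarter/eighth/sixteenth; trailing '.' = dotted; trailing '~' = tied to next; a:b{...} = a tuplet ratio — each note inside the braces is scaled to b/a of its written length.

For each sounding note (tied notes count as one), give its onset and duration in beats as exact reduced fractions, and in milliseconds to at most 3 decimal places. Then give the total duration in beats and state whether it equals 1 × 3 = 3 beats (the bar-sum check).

1) 0.0ms=0b +548.78ms=3/2b
2) 548.78ms=3/2b +182.927ms=1/2b
3) 731.707ms=2b +365.854ms=1b
Σ=3b of 3 (164bpm 3/8) — PASS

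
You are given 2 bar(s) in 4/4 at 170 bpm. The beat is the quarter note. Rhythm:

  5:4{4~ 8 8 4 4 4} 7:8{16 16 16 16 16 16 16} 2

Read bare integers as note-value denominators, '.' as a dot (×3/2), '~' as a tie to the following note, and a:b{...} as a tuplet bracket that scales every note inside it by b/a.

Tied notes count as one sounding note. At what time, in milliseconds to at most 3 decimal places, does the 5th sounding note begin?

note 5 onset = 16/5b = 1129.412ms

1. 0.0ms @ 0 + 423.529ms (6/5)
2. 423.529ms @ 6/5 + 141.176ms (2/5)
3. 564.706ms @ 8/5 + 282.353ms (4/5)
4. 847.059ms @ 12/5 + 282.353ms (4/5)
5. 1129.412ms @ 16/5 + 282.353ms (4/5)
6. 1411.765ms @ 4 + 100.84ms (2/7)
7. 1512.605ms @ 30/7 + 100.84ms (2/7)
8. 1613.445ms @ 32/7 + 100.84ms (2/7)
9. 1714.286ms @ 34/7 + 100.84ms (2/7)
10. 1815.126ms @ 36/7 + 100.84ms (2/7)
11. 1915.966ms @ 38/7 + 100.84ms (2/7)
12. 2016.807ms @ 40/7 + 100.84ms (2/7)
13. 2117.647ms @ 6 + 705.882ms (2)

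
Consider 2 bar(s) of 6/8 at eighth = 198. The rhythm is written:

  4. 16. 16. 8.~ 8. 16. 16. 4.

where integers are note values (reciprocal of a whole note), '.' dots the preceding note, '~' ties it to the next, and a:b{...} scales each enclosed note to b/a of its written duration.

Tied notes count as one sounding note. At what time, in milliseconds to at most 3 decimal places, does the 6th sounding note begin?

1. 0.0ms @ 0 + 909.091ms (3)
2. 909.091ms @ 3 + 227.273ms (3/4)
3. 1136.364ms @ 15/4 + 227.273ms (3/4)
4. 1363.636ms @ 9/2 + 909.091ms (3)
5. 2272.727ms @ 15/2 + 227.273ms (3/4)
6. 2500.0ms @ 33/4 + 227.273ms (3/4)
7. 2727.273ms @ 9 + 909.091ms (3)

note 6 onset = 33/4b = 2500.0ms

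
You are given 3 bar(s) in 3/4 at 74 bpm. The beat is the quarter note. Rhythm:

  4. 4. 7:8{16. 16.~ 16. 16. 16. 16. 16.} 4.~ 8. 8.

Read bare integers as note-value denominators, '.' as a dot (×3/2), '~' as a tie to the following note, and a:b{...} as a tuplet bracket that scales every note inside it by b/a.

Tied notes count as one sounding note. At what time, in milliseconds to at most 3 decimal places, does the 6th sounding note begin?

1. 0.0ms @ 0 + 1216.216ms (3/2)
2. 1216.216ms @ 3/2 + 1216.216ms (3/2)
3. 2432.432ms @ 3 + 347.49ms (3/7)
4. 2779.923ms @ 24/7 + 694.981ms (6/7)
5. 3474.903ms @ 30/7 + 347.49ms (3/7)
6. 3822.394ms @ 33/7 + 347.49ms (3/7)
7. 4169.884ms @ 36/7 + 347.49ms (3/7)
8. 4517.375ms @ 39/7 + 347.49ms (3/7)
9. 4864.865ms @ 6 + 1824.324ms (9/4)
10. 6689.189ms @ 33/4 + 608.108ms (3/4)

note 6 onset = 33/7b = 3822.394ms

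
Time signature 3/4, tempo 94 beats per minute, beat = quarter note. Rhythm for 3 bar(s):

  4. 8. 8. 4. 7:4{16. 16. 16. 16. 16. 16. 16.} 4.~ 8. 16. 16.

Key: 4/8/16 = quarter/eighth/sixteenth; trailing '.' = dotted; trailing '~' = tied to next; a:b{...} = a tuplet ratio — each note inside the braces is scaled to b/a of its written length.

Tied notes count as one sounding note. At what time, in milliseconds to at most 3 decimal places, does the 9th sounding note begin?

1. 0.0ms @ 0 + 957.447ms (3/2)
2. 957.447ms @ 3/2 + 478.723ms (3/4)
3. 1436.17ms @ 9/4 + 478.723ms (3/4)
4. 1914.894ms @ 3 + 957.447ms (3/2)
5. 2872.34ms @ 9/2 + 136.778ms (3/14)
6. 3009.119ms @ 33/7 + 136.778ms (3/14)
7. 3145.897ms @ 69/14 + 136.778ms (3/14)
8. 3282.675ms @ 36/7 + 136.778ms (3/14)
9. 3419.453ms @ 75/14 + 136.778ms (3/14)
10. 3556.231ms @ 39/7 + 136.778ms (3/14)
11. 3693.009ms @ 81/14 + 136.778ms (3/14)
12. 3829.787ms @ 6 + 1436.17ms (9/4)
13. 5265.957ms @ 33/4 + 239.362ms (3/8)
14. 5505.319ms @ 69/8 + 239.362ms (3/8)

note 9 onset = 75/14b = 3419.453ms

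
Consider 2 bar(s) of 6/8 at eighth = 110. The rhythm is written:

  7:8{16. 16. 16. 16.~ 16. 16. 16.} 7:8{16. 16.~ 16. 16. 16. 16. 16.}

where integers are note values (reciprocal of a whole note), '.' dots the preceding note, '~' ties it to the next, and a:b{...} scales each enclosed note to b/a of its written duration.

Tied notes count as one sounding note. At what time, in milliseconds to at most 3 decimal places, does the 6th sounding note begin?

note 6 onset = 36/7b = 2805.195ms

1. 0.0ms @ 0 + 467.532ms (6/7)
2. 467.532ms @ 6/7 + 467.532ms (6/7)
3. 935.065ms @ 12/7 + 467.532ms (6/7)
4. 1402.597ms @ 18/7 + 935.065ms (12/7)
5. 2337.662ms @ 30/7 + 467.532ms (6/7)
6. 2805.195ms @ 36/7 + 467.532ms (6/7)
7. 3272.727ms @ 6 + 467.532ms (6/7)
8. 3740.26ms @ 48/7 + 935.065ms (12/7)
9. 4675.325ms @ 60/7 + 467.532ms (6/7)
10. 5142.857ms @ 66/7 + 467.532ms (6/7)
11. 5610.39ms @ 72/7 + 467.532ms (6/7)
12. 6077.922ms @ 78/7 + 467.532ms (6/7)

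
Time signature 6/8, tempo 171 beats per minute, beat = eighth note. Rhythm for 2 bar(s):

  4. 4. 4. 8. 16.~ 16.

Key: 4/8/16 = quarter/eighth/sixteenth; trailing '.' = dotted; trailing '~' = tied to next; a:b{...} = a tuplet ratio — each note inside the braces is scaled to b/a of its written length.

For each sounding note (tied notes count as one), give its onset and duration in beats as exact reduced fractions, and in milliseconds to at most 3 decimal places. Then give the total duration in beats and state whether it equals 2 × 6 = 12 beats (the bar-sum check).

1) 0.0ms=0b +1052.632ms=3b
2) 1052.632ms=3b +1052.632ms=3b
3) 2105.263ms=6b +1052.632ms=3b
4) 3157.895ms=9b +526.316ms=3/2b
5) 3684.211ms=21/2b +526.316ms=3/2b
Σ=12b of 12 (171bpm 6/8) — PASS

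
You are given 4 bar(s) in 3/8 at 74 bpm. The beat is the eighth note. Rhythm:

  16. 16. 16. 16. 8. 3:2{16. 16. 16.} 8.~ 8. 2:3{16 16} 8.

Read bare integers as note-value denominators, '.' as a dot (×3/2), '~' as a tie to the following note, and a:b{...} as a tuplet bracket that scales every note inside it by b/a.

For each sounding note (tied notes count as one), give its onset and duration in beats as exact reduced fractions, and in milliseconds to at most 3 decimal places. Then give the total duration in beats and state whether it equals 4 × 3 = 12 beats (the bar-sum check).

1) 0.0ms=0b +608.108ms=3/4b
2) 608.108ms=3/4b +608.108ms=3/4b
3) 1216.216ms=3/2b +608.108ms=3/4b
4) 1824.324ms=9/4b +608.108ms=3/4b
5) 2432.432ms=3b +1216.216ms=3/2b
6) 3648.649ms=9/2b +405.405ms=1/2b
7) 4054.054ms=5b +405.405ms=1/2b
8) 4459.459ms=11/2b +405.405ms=1/2b
9) 4864.865ms=6b +2432.432ms=3b
10) 7297.297ms=9b +608.108ms=3/4b
11) 7905.405ms=39/4b +608.108ms=3/4b
12) 8513.514ms=21/2b +1216.216ms=3/2b
Σ=12b of 12 (74bpm 3/8) — PASS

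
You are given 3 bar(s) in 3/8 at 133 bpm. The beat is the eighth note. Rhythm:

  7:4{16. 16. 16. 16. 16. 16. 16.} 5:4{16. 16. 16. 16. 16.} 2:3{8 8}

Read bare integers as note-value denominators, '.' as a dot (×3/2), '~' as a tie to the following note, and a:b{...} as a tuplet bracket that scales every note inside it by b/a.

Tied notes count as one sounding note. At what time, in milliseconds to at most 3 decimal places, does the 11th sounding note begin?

1. 0.0ms @ 0 + 193.34ms (3/7)
2. 193.34ms @ 3/7 + 193.34ms (3/7)
3. 386.681ms @ 6/7 + 193.34ms (3/7)
4. 580.021ms @ 9/7 + 193.34ms (3/7)
5. 773.362ms @ 12/7 + 193.34ms (3/7)
6. 966.702ms @ 15/7 + 193.34ms (3/7)
7. 1160.043ms @ 18/7 + 193.34ms (3/7)
8. 1353.383ms @ 3 + 270.677ms (3/5)
9. 1624.06ms @ 18/5 + 270.677ms (3/5)
10. 1894.737ms @ 21/5 + 270.677ms (3/5)
11. 2165.414ms @ 24/5 + 270.677ms (3/5)
12. 2436.09ms @ 27/5 + 270.677ms (3/5)
13. 2706.767ms @ 6 + 676.692ms (3/2)
14. 3383.459ms @ 15/2 + 676.692ms (3/2)

note 11 onset = 24/5b = 2165.414ms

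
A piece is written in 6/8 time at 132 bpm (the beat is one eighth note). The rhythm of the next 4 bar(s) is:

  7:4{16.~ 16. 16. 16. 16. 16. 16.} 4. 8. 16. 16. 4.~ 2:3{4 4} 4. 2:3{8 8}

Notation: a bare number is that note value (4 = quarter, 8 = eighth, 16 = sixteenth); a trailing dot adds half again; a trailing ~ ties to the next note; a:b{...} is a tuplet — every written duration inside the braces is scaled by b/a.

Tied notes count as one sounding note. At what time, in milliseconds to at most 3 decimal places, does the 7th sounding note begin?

note 7 onset = 3b = 1363.636ms

1. 0.0ms @ 0 + 389.61ms (6/7)
2. 389.61ms @ 6/7 + 194.805ms (3/7)
3. 584.416ms @ 9/7 + 194.805ms (3/7)
4. 779.221ms @ 12/7 + 194.805ms (3/7)
5. 974.026ms @ 15/7 + 194.805ms (3/7)
6. 1168.831ms @ 18/7 + 194.805ms (3/7)
7. 1363.636ms @ 3 + 1363.636ms (3)
8. 2727.273ms @ 6 + 681.818ms (3/2)
9. 3409.091ms @ 15/2 + 340.909ms (3/4)
10. 3750.0ms @ 33/4 + 340.909ms (3/4)
11. 4090.909ms @ 9 + 2727.273ms (6)
12. 6818.182ms @ 15 + 1363.636ms (3)
13. 8181.818ms @ 18 + 1363.636ms (3)
14. 9545.455ms @ 21 + 681.818ms (3/2)
15. 10227.273ms @ 45/2 + 681.818ms (3/2)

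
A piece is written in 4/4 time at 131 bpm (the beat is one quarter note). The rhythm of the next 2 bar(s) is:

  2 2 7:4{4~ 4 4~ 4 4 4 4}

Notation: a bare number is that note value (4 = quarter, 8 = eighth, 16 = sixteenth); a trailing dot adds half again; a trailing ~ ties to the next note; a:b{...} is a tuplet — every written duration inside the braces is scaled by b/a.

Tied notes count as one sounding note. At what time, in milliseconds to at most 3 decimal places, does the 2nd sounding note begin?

note 2 onset = 2b = 916.031ms

1. 0.0ms @ 0 + 916.031ms (2)
2. 916.031ms @ 2 + 916.031ms (2)
3. 1832.061ms @ 4 + 523.446ms (8/7)
4. 2355.507ms @ 36/7 + 523.446ms (8/7)
5. 2878.953ms @ 44/7 + 261.723ms (4/7)
6. 3140.676ms @ 48/7 + 261.723ms (4/7)
7. 3402.399ms @ 52/7 + 261.723ms (4/7)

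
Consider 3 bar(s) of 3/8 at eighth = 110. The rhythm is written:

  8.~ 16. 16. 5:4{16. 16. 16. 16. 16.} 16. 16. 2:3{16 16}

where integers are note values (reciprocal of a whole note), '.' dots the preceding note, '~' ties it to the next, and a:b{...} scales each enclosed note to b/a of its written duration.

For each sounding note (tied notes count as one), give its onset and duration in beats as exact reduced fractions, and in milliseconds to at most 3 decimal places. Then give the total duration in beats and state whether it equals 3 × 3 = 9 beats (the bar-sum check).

1) 0.0ms=0b +1227.273ms=9/4b
2) 1227.273ms=9/4b +409.091ms=3/4b
3) 1636.364ms=3b +327.273ms=3/5b
4) 1963.636ms=18/5b +327.273ms=3/5b
5) 2290.909ms=21/5b +327.273ms=3/5b
6) 2618.182ms=24/5b +327.273ms=3/5b
7) 2945.455ms=27/5b +327.273ms=3/5b
8) 3272.727ms=6b +409.091ms=3/4b
9) 3681.818ms=27/4b +409.091ms=3/4b
10) 4090.909ms=15/2b +409.091ms=3/4b
11) 4500.0ms=33/4b +409.091ms=3/4b
Σ=9b of 9 (110bpm 3/8) — PASS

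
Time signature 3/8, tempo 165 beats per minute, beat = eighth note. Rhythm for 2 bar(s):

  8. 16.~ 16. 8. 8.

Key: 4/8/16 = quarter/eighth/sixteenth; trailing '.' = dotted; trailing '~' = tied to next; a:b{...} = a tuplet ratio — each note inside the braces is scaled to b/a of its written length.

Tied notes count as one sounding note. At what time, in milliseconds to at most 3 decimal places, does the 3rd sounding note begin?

note 3 onset = 3b = 1090.909ms

1. 0.0ms @ 0 + 545.455ms (3/2)
2. 545.455ms @ 3/2 + 545.455ms (3/2)
3. 1090.909ms @ 3 + 545.455ms (3/2)
4. 1636.364ms @ 9/2 + 545.455ms (3/2)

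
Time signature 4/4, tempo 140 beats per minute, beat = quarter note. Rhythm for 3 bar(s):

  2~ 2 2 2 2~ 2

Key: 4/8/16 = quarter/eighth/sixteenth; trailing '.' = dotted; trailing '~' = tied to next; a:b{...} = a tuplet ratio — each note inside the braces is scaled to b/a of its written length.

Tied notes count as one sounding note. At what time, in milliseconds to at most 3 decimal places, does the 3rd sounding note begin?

1. 0.0ms @ 0 + 1714.286ms (4)
2. 1714.286ms @ 4 + 857.143ms (2)
3. 2571.429ms @ 6 + 857.143ms (2)
4. 3428.571ms @ 8 + 1714.286ms (4)

note 3 onset = 6b = 2571.429ms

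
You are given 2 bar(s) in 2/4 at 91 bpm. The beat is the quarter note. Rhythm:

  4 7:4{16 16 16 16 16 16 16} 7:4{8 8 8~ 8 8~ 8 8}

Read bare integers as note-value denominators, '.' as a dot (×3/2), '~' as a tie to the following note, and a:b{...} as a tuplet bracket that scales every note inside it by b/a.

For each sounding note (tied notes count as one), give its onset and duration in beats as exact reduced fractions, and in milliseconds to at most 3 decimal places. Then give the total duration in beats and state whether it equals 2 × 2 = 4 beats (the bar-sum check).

1) 0.0ms=0b +659.341ms=1b
2) 659.341ms=1b +94.192ms=1/7b
3) 753.532ms=8/7b +94.192ms=1/7b
4) 847.724ms=9/7b +94.192ms=1/7b
5) 941.915ms=10/7b +94.192ms=1/7b
6) 1036.107ms=11/7b +94.192ms=1/7b
7) 1130.298ms=12/7b +94.192ms=1/7b
8) 1224.49ms=13/7b +94.192ms=1/7b
9) 1318.681ms=2b +188.383ms=2/7b
10) 1507.064ms=16/7b +188.383ms=2/7b
11) 1695.447ms=18/7b +376.766ms=4/7b
12) 2072.214ms=22/7b +376.766ms=4/7b
13) 2448.98ms=26/7b +188.383ms=2/7b
Σ=4b of 4 (91bpm 2/4) — PASS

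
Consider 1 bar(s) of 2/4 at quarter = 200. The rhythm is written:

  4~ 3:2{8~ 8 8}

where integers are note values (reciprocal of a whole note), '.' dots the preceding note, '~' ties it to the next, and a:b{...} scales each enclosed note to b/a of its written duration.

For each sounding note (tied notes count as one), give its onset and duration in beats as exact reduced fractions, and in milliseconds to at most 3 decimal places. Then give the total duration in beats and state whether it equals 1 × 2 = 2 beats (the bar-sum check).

1) 0.0ms=0b +500.0ms=5/3b
2) 500.0ms=5/3b +100.0ms=1/3b
Σ=2b of 2 (200bpm 2/4) — PASS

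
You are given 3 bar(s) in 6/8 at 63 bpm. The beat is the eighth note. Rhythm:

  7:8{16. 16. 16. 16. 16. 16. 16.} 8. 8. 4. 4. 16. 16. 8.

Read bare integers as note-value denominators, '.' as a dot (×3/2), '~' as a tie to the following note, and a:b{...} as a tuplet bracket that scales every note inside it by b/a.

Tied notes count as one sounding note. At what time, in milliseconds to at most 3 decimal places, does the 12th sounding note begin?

1. 0.0ms @ 0 + 816.327ms (6/7)
2. 816.327ms @ 6/7 + 816.327ms (6/7)
3. 1632.653ms @ 12/7 + 816.327ms (6/7)
4. 2448.98ms @ 18/7 + 816.327ms (6/7)
5. 3265.306ms @ 24/7 + 816.327ms (6/7)
6. 4081.633ms @ 30/7 + 816.327ms (6/7)
7. 4897.959ms @ 36/7 + 816.327ms (6/7)
8. 5714.286ms @ 6 + 1428.571ms (3/2)
9. 7142.857ms @ 15/2 + 1428.571ms (3/2)
10. 8571.429ms @ 9 + 2857.143ms (3)
11. 11428.571ms @ 12 + 2857.143ms (3)
12. 14285.714ms @ 15 + 714.286ms (3/4)
13. 15000.0ms @ 63/4 + 714.286ms (3/4)
14. 15714.286ms @ 33/2 + 1428.571ms (3/2)

note 12 onset = 15b = 14285.714ms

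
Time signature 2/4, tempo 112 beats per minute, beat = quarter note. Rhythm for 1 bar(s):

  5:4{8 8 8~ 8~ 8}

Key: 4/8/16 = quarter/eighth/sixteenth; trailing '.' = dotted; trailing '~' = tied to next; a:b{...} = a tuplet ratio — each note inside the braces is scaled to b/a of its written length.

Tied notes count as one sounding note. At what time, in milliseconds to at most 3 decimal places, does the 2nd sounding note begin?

1. 0.0ms @ 0 + 214.286ms (2/5)
2. 214.286ms @ 2/5 + 214.286ms (2/5)
3. 428.571ms @ 4/5 + 642.857ms (6/5)

note 2 onset = 2/5b = 214.286ms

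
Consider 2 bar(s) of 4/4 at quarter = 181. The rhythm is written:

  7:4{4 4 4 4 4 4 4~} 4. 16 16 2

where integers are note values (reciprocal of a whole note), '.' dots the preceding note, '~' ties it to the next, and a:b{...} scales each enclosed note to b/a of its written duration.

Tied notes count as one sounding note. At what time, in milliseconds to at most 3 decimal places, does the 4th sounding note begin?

1. 0.0ms @ 0 + 189.424ms (4/7)
2. 189.424ms @ 4/7 + 189.424ms (4/7)
3. 378.848ms @ 8/7 + 189.424ms (4/7)
4. 568.272ms @ 12/7 + 189.424ms (4/7)
5. 757.695ms @ 16/7 + 189.424ms (4/7)
6. 947.119ms @ 20/7 + 189.424ms (4/7)
7. 1136.543ms @ 24/7 + 686.661ms (29/14)
8. 1823.204ms @ 11/2 + 82.873ms (1/4)
9. 1906.077ms @ 23/4 + 82.873ms (1/4)
10. 1988.95ms @ 6 + 662.983ms (2)

note 4 onset = 12/7b = 568.272ms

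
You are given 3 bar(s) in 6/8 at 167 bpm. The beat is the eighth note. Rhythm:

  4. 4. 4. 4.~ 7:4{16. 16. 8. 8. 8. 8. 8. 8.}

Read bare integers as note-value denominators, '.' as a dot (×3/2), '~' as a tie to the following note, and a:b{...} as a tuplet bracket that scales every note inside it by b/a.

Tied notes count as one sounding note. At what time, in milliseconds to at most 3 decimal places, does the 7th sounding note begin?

note 7 onset = 96/7b = 4927.288ms

1. 0.0ms @ 0 + 1077.844ms (3)
2. 1077.844ms @ 3 + 1077.844ms (3)
3. 2155.689ms @ 6 + 1077.844ms (3)
4. 3233.533ms @ 9 + 1231.822ms (24/7)
5. 4465.355ms @ 87/7 + 153.978ms (3/7)
6. 4619.333ms @ 90/7 + 307.956ms (6/7)
7. 4927.288ms @ 96/7 + 307.956ms (6/7)
8. 5235.244ms @ 102/7 + 307.956ms (6/7)
9. 5543.199ms @ 108/7 + 307.956ms (6/7)
10. 5851.155ms @ 114/7 + 307.956ms (6/7)
11. 6159.11ms @ 120/7 + 307.956ms (6/7)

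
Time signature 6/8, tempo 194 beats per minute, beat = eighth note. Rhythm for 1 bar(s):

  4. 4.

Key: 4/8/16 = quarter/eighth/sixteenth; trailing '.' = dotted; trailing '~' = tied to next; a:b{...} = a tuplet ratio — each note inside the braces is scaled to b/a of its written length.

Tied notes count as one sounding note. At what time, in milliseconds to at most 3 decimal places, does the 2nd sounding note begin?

1. 0.0ms @ 0 + 927.835ms (3)
2. 927.835ms @ 3 + 927.835ms (3)

note 2 onset = 3b = 927.835ms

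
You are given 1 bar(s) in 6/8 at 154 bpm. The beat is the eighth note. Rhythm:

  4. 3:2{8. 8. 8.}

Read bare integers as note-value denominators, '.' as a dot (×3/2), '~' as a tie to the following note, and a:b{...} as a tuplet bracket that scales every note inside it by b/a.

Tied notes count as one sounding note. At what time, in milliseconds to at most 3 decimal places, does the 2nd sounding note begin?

note 2 onset = 3b = 1168.831ms

1. 0.0ms @ 0 + 1168.831ms (3)
2. 1168.831ms @ 3 + 389.61ms (1)
3. 1558.442ms @ 4 + 389.61ms (1)
4. 1948.052ms @ 5 + 389.61ms (1)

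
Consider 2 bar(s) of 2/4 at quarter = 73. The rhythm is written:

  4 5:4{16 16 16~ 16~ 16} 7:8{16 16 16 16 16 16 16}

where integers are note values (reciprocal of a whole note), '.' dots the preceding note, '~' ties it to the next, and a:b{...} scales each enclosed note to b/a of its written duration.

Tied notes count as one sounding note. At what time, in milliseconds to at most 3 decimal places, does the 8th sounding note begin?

1. 0.0ms @ 0 + 821.918ms (1)
2. 821.918ms @ 1 + 164.384ms (1/5)
3. 986.301ms @ 6/5 + 164.384ms (1/5)
4. 1150.685ms @ 7/5 + 493.151ms (3/5)
5. 1643.836ms @ 2 + 234.834ms (2/7)
6. 1878.669ms @ 16/7 + 234.834ms (2/7)
7. 2113.503ms @ 18/7 + 234.834ms (2/7)
8. 2348.337ms @ 20/7 + 234.834ms (2/7)
9. 2583.17ms @ 22/7 + 234.834ms (2/7)
10. 2818.004ms @ 24/7 + 234.834ms (2/7)
11. 3052.838ms @ 26/7 + 234.834ms (2/7)

note 8 onset = 20/7b = 2348.337ms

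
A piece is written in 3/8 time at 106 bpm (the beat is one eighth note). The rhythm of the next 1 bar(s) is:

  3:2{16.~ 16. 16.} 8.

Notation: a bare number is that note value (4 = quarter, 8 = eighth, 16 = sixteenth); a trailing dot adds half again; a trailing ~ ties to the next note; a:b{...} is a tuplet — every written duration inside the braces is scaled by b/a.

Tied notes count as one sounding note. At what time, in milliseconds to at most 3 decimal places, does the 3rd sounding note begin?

note 3 onset = 3/2b = 849.057ms

1. 0.0ms @ 0 + 566.038ms (1)
2. 566.038ms @ 1 + 283.019ms (1/2)
3. 849.057ms @ 3/2 + 849.057ms (3/2)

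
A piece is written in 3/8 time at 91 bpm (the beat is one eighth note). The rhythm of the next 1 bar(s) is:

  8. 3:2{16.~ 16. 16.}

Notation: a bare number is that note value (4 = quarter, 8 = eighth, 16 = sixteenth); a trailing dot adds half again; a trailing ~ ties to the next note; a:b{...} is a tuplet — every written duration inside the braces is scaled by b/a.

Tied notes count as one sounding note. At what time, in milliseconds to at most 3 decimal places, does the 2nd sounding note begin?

note 2 onset = 3/2b = 989.011ms

1. 0.0ms @ 0 + 989.011ms (3/2)
2. 989.011ms @ 3/2 + 659.341ms (1)
3. 1648.352ms @ 5/2 + 329.67ms (1/2)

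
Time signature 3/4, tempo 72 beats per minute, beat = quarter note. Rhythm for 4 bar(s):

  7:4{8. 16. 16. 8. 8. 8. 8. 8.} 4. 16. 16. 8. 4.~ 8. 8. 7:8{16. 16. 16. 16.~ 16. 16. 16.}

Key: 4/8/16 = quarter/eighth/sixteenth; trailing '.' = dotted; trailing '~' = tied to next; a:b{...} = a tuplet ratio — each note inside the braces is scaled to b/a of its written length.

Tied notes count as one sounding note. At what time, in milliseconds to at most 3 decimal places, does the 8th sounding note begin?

1. 0.0ms @ 0 + 357.143ms (3/7)
2. 357.143ms @ 3/7 + 178.571ms (3/14)
3. 535.714ms @ 9/14 + 178.571ms (3/14)
4. 714.286ms @ 6/7 + 357.143ms (3/7)
5. 1071.429ms @ 9/7 + 357.143ms (3/7)
6. 1428.571ms @ 12/7 + 357.143ms (3/7)
7. 1785.714ms @ 15/7 + 357.143ms (3/7)
8. 2142.857ms @ 18/7 + 357.143ms (3/7)
9. 2500.0ms @ 3 + 1250.0ms (3/2)
10. 3750.0ms @ 9/2 + 312.5ms (3/8)
11. 4062.5ms @ 39/8 + 312.5ms (3/8)
12. 4375.0ms @ 21/4 + 625.0ms (3/4)
13. 5000.0ms @ 6 + 1875.0ms (9/4)
14. 6875.0ms @ 33/4 + 625.0ms (3/4)
15. 7500.0ms @ 9 + 357.143ms (3/7)
16. 7857.143ms @ 66/7 + 357.143ms (3/7)
17. 8214.286ms @ 69/7 + 357.143ms (3/7)
18. 8571.429ms @ 72/7 + 714.286ms (6/7)
19. 9285.714ms @ 78/7 + 357.143ms (3/7)
20. 9642.857ms @ 81/7 + 357.143ms (3/7)

note 8 onset = 18/7b = 2142.857ms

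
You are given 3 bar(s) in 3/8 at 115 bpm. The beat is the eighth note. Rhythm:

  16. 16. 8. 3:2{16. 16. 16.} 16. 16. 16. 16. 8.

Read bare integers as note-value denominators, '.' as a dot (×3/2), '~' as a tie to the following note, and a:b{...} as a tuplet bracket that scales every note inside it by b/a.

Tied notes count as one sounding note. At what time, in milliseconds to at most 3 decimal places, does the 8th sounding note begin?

note 8 onset = 21/4b = 2739.13ms

1. 0.0ms @ 0 + 391.304ms (3/4)
2. 391.304ms @ 3/4 + 391.304ms (3/4)
3. 782.609ms @ 3/2 + 782.609ms (3/2)
4. 1565.217ms @ 3 + 260.87ms (1/2)
5. 1826.087ms @ 7/2 + 260.87ms (1/2)
6. 2086.957ms @ 4 + 260.87ms (1/2)
7. 2347.826ms @ 9/2 + 391.304ms (3/4)
8. 2739.13ms @ 21/4 + 391.304ms (3/4)
9. 3130.435ms @ 6 + 391.304ms (3/4)
10. 3521.739ms @ 27/4 + 391.304ms (3/4)
11. 3913.043ms @ 15/2 + 782.609ms (3/2)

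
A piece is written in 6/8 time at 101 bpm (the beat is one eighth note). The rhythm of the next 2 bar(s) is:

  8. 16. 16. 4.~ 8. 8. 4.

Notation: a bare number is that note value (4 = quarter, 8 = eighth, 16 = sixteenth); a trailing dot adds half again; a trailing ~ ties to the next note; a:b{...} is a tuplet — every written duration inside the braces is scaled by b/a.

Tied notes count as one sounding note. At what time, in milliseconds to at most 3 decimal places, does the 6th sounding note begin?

1. 0.0ms @ 0 + 891.089ms (3/2)
2. 891.089ms @ 3/2 + 445.545ms (3/4)
3. 1336.634ms @ 9/4 + 445.545ms (3/4)
4. 1782.178ms @ 3 + 2673.267ms (9/2)
5. 4455.446ms @ 15/2 + 891.089ms (3/2)
6. 5346.535ms @ 9 + 1782.178ms (3)

note 6 onset = 9b = 5346.535ms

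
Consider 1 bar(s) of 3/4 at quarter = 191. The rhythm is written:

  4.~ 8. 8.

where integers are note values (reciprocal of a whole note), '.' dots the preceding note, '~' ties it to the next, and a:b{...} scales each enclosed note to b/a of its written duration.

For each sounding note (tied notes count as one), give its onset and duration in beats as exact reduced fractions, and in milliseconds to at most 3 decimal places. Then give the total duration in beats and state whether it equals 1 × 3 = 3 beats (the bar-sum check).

1) 0.0ms=0b +706.806ms=9/4b
2) 706.806ms=9/4b +235.602ms=3/4b
Σ=3b of 3 (191bpm 3/4) — PASS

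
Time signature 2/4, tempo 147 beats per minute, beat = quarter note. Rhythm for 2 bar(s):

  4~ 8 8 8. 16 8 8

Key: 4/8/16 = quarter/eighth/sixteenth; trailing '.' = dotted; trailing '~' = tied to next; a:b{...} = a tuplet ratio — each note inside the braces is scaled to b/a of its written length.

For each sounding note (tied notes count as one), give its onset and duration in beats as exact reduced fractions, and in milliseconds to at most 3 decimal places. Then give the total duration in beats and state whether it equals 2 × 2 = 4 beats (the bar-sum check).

1) 0.0ms=0b +612.245ms=3/2b
2) 612.245ms=3/2b +204.082ms=1/2b
3) 816.327ms=2b +306.122ms=3/4b
4) 1122.449ms=11/4b +102.041ms=1/4b
5) 1224.49ms=3b +204.082ms=1/2b
6) 1428.571ms=7/2b +204.082ms=1/2b
Σ=4b of 4 (147bpm 2/4) — PASS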